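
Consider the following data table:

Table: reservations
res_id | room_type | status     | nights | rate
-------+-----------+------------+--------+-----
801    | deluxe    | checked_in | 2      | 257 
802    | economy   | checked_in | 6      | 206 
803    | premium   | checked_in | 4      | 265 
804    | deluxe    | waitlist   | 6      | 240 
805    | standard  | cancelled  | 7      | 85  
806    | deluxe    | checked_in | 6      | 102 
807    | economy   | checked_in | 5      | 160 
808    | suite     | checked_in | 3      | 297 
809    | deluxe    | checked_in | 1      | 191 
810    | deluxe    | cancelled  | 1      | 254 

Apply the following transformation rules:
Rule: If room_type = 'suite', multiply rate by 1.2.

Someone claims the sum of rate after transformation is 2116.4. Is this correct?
Yes, the result is correct.

Step 1: Calculate the correct sum after transformation
Step 2: Apply multiplier 1.2 to records where room_type = 'suite'
Step 3: Correct result = 2116.4
Step 4: Claimed result = 2116.4
Step 5: 2116.4 = 2116.4 ✓
Conclusion: The claimed result is correct.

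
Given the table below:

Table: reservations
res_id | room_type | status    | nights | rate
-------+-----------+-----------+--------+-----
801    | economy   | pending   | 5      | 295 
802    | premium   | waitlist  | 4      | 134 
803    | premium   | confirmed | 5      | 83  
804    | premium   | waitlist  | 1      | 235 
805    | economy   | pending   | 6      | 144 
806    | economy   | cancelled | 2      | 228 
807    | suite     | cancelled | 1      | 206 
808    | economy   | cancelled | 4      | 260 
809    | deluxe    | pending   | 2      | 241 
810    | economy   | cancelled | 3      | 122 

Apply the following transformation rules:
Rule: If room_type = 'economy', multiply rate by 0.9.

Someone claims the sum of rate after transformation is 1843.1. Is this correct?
Yes, the result is correct.

Step 1: Calculate the correct sum after transformation
Step 2: Apply multiplier 0.9 to records where room_type = 'economy'
Step 3: Correct result = 1843.1
Step 4: Claimed result = 1843.1
Step 5: 1843.1 = 1843.1 ✓
Conclusion: The claimed result is correct.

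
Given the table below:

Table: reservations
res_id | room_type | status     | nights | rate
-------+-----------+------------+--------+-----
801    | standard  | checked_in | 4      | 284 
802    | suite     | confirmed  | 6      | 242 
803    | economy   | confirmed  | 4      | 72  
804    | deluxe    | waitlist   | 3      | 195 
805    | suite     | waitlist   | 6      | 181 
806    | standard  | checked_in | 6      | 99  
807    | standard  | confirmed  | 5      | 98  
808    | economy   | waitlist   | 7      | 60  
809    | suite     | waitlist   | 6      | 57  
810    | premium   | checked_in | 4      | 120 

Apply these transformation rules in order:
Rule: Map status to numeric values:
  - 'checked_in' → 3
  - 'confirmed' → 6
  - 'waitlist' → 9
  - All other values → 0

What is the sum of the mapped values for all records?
63

Step 1: Apply mapping to each record
Step 2: Count by status:
  'checked_in': 3 records × 3 = 9
  'confirmed': 3 records × 6 = 18
  'waitlist': 4 records × 9 = 36
Step 3: Sum all mapped values = 63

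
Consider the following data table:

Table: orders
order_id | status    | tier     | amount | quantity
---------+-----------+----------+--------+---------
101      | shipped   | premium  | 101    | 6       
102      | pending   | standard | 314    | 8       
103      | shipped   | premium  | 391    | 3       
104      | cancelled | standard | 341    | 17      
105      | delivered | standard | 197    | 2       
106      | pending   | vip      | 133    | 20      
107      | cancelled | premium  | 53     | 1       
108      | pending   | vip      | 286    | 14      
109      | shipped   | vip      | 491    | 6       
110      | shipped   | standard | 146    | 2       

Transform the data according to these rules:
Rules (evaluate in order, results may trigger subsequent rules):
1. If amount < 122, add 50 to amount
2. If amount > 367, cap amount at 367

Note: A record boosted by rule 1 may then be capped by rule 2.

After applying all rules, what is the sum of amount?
2405

Step 1: Apply rule 1 to records with amount < 122
  - 2 records get bonus of 50
  - Of these, 0 records then exceed 367 and get capped
Step 2: Apply rule 2 to records with amount > 367
  - 2 records (original) are capped
Step 3: Calculate final sum = 2405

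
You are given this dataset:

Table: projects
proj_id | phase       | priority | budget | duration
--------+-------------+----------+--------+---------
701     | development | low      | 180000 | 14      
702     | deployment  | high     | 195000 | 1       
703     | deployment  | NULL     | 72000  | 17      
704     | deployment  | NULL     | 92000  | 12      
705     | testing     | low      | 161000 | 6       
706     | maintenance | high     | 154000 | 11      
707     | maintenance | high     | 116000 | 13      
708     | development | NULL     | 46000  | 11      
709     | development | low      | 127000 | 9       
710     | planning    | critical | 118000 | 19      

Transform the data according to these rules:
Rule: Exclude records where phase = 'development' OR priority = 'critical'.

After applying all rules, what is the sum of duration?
60

Step 1: Find records where phase = 'development' OR priority = 'critical'
Step 2: 4 records match, summing to 53
Step 3: Original sum: 113
Step 4: Remaining sum = 113 - 53 = 60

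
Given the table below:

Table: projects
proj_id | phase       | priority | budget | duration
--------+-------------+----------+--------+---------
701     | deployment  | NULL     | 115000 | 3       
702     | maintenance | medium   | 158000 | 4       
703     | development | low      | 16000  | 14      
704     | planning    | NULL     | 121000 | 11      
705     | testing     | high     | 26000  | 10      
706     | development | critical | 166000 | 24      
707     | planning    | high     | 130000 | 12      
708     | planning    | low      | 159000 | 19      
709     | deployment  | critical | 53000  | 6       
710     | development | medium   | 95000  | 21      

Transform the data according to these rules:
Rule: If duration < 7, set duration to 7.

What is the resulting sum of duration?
132

Step 1: 3 records have duration < 7
Step 2: These records originally summed to 13
Step 3: After setting to minimum: 3 × 7 = 21
Step 4: Unaffected records sum: 111
Step 5: Final sum = 21 + 111 = 132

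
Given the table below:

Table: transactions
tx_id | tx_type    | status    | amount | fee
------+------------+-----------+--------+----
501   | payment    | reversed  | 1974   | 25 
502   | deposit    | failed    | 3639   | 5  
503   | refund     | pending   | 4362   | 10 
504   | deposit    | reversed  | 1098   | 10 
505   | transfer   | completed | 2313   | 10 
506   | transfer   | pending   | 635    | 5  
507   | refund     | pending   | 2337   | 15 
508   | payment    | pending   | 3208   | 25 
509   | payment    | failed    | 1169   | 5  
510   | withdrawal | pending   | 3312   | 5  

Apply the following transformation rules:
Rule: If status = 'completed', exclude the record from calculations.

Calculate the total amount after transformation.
21734

Step 1: Identify records where status = 'completed'
Step 2: The excluded records sum to 2313
Step 3: Original total amount = 24047
Step 4: Remaining total = 24047 - 2313 = 21734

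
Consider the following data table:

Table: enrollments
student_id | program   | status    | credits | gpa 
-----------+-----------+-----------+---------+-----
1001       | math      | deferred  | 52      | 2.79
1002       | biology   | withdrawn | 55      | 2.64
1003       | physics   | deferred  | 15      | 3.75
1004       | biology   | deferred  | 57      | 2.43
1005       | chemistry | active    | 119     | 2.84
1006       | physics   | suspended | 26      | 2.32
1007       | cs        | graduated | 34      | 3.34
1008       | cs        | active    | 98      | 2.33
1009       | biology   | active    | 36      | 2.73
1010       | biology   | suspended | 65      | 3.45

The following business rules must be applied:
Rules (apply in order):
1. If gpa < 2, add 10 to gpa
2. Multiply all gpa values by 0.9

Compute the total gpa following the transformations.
25.76

Step 1: Apply Rule 1 - Add 10 to records with gpa < 2
  - 0 records affected: 0 + (0 × 10) = 0
  - Unaffected records: 28.62
  - Sum after Rule 1: 28.62
Step 2: Apply Rule 2 - Multiply all by 0.9
  - 28.62 × 0.9 = 25.76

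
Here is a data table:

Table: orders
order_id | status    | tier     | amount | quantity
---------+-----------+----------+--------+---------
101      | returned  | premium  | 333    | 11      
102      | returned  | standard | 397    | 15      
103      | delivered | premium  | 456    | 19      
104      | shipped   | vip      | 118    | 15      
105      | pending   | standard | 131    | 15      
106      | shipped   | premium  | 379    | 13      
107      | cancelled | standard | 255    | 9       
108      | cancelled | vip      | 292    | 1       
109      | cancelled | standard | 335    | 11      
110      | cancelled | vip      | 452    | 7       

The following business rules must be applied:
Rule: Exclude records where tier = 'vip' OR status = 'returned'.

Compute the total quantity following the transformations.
67

Step 1: Find records where tier = 'vip' OR status = 'returned'
Step 2: 5 records match, summing to 49
Step 3: Original sum: 116
Step 4: Remaining sum = 116 - 49 = 67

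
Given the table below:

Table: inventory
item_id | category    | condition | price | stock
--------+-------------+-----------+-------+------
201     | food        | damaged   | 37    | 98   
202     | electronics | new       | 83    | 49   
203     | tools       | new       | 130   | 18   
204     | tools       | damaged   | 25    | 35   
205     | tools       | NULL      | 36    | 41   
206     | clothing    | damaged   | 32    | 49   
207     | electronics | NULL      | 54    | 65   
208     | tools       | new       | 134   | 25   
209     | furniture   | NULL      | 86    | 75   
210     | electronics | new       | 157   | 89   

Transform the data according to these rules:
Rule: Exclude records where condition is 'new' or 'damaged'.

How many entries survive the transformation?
3

Step 1: Count records to exclude
  - 4 (new) + 3 (damaged) = 7 records
Step 2: Total records: 10
Step 3: Remaining = 10 - 7 = 3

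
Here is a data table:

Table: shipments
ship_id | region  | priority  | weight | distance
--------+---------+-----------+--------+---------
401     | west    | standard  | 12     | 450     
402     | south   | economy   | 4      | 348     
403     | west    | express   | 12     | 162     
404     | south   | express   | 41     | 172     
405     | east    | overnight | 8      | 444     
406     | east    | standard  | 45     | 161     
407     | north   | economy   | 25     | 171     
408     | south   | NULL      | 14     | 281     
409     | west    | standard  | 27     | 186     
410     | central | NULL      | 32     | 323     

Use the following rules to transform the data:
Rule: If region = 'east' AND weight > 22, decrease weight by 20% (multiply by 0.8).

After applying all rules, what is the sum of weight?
211.0

Step 1: Find records where region = 'east' AND weight > 22
Step 2: 1 records match, summing to 45
Step 3: After multiplier: 45 × 0.8 = 36.0
Step 4: Unaffected records sum: 175
Step 5: Final sum = 36.0 + 175 = 211.0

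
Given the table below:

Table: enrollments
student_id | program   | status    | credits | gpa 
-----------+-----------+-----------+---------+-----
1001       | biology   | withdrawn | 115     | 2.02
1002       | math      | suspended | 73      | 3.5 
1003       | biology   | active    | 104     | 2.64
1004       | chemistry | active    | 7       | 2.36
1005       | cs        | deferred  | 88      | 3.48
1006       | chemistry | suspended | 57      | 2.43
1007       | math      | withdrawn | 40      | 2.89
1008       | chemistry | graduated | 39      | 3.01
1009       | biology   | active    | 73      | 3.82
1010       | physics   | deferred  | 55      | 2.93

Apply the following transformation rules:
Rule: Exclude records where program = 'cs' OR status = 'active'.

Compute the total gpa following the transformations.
16.78

Step 1: Find records where program = 'cs' OR status = 'active'
Step 2: 4 records match, summing to 12.3
Step 3: Original sum: 29.08
Step 4: Remaining sum = 29.08 - 12.3 = 16.78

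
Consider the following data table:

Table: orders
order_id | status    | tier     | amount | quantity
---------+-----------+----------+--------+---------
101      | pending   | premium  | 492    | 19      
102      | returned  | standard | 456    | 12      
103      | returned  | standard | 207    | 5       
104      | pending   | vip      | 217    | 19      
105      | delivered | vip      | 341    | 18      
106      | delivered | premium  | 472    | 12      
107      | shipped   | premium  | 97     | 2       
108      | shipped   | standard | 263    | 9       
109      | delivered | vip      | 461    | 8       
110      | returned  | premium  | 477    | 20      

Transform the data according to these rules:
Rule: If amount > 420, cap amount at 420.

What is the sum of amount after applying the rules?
3225

Step 1: 5 records have amount > 420
Step 2: These records originally summed to 2358
Step 3: After capping: 5 × 420 = 2100
Step 4: Unaffected records sum: 1125
Step 5: Final sum = 2100 + 1125 = 3225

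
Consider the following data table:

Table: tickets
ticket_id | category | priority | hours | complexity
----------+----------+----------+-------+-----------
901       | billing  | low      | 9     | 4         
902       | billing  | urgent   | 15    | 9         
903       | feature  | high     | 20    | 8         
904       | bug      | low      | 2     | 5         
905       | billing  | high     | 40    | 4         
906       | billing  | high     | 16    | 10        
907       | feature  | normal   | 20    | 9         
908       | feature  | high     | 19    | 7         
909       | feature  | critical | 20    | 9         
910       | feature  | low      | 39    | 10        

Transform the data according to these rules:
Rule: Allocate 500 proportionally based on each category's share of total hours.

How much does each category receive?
billing: 200.0, bug: 5.0, feature: 295.0

Step 1: Calculate total hours = 200
Step 2: Calculate each category's proportion:
  billing: 80/200 = 40.00% → 200.0
  bug: 2/200 = 1.00% → 5.0
  feature: 118/200 = 59.00% → 295.0
Step 3: Verify: sum of allocations ≈ 500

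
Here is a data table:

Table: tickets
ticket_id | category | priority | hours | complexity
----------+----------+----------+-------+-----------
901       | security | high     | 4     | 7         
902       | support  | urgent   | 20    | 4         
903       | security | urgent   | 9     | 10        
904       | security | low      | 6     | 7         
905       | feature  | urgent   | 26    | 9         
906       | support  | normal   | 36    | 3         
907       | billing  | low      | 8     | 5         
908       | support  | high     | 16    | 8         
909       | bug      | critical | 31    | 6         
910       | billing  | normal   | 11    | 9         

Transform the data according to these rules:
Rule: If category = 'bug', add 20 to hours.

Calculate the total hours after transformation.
187

Step 1: Count records where category = 'bug': 1
Step 2: Total bonus added: 1 × 20 = 20
Step 3: Original sum of hours: 167
Step 4: Final sum = 167 + 20 = 187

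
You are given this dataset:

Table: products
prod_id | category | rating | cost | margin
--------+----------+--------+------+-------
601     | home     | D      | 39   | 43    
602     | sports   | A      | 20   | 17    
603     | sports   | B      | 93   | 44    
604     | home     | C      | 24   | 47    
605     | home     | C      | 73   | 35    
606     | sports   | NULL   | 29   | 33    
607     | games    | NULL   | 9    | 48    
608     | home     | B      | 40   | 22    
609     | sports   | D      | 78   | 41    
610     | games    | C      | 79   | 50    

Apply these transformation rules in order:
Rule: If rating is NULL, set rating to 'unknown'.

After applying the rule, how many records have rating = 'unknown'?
2

Step 1: Count records where rating IS NULL
Step 2: Found 2 records with NULL rating
Step 3: These records will have rating set to 'unknown'
Step 4: Records already having rating = 'unknown': 0
Step 5: Answer: 2 + 0 = 2 records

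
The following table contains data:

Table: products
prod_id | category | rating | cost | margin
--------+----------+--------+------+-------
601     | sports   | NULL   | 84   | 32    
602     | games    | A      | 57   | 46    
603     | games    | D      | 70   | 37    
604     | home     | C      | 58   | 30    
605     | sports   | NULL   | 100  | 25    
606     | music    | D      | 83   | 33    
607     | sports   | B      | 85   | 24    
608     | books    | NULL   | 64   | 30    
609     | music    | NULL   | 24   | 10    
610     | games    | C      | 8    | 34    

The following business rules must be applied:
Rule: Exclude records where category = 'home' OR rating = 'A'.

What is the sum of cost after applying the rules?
518

Step 1: Find records where category = 'home' OR rating = 'A'
Step 2: 2 records match, summing to 115
Step 3: Original sum: 633
Step 4: Remaining sum = 633 - 115 = 518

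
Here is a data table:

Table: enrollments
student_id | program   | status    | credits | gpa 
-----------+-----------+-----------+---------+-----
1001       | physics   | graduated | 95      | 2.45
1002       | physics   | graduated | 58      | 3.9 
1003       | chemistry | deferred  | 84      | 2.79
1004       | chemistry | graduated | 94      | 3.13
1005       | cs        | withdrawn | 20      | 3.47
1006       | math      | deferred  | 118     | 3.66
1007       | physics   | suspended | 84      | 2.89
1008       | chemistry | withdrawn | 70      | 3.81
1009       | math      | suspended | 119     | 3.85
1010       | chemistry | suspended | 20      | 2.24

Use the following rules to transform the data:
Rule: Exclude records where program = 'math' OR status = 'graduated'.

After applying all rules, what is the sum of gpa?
15.2

Step 1: Find records where program = 'math' OR status = 'graduated'
Step 2: 5 records match, summing to 16.99
Step 3: Original sum: 32.19
Step 4: Remaining sum = 32.19 - 16.99 = 15.2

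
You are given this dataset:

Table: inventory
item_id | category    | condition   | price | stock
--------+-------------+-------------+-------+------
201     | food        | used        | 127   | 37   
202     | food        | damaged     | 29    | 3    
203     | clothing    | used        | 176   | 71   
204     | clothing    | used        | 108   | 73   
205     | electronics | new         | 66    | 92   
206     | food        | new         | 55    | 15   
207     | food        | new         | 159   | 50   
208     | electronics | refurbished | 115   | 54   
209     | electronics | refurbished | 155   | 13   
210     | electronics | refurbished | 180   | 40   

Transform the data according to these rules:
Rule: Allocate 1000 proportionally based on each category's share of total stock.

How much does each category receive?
clothing: 321.43, electronics: 444.2, food: 234.38

Step 1: Calculate total stock = 448
Step 2: Calculate each category's proportion:
  clothing: 144/448 = 32.14% → 321.43
  electronics: 199/448 = 44.42% → 444.2
  food: 105/448 = 23.44% → 234.38
Step 3: Verify: sum of allocations ≈ 1000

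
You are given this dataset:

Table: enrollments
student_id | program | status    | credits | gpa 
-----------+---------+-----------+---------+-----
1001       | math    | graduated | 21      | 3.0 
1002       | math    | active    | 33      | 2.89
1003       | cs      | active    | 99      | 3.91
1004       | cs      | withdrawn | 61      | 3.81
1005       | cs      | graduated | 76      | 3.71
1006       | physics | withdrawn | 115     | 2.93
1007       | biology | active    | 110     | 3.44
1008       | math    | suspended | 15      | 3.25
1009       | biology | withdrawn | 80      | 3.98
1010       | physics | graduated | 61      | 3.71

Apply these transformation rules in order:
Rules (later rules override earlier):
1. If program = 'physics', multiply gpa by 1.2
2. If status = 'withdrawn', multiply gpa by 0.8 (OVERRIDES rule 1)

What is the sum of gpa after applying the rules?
33.23

Step 1: Rule 2 takes priority for records with status = 'withdrawn'
  - 3 records: 10.72 × 0.8 = 8.58
Step 2: Rule 1 applies to remaining records with program = 'physics'
  - 1 records: 3.71 × 1.2 = 4.45
Step 3: Other records unchanged: 20.2
Step 4: Final sum = 8.58 + 4.45 + 20.2 = 33.23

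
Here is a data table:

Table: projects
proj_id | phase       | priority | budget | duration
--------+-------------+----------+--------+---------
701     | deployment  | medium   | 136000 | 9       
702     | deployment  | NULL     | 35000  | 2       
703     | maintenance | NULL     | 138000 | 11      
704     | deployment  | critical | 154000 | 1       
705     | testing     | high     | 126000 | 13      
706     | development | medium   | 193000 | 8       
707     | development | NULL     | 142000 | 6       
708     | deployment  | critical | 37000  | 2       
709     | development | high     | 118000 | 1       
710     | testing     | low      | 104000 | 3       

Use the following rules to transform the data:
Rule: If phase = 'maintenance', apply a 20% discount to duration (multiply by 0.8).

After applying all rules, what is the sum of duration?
53.8

Step 1: Records with phase = 'maintenance' have total duration = 11
Step 2: Apply multiplier: 11 × 0.8 = 8.8
Step 3: Other records total: 45
Step 4: Final sum = 8.8 + 45 = 53.8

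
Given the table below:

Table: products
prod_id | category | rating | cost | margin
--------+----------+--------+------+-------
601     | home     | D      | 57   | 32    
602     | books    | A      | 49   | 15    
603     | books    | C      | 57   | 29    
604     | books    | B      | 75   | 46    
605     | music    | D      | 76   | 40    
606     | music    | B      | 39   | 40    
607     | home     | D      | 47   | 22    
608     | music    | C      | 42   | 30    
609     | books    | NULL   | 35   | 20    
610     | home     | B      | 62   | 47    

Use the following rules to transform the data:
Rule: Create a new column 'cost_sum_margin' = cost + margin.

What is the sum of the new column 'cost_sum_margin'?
860

Step 1: For each record, compute cost + margin
Example calculations:
  57 + 32 = 89
  49 + 15 = 64
  57 + 29 = 86
  ...
Step 2: Sum all derived values
Step 3: Total = 860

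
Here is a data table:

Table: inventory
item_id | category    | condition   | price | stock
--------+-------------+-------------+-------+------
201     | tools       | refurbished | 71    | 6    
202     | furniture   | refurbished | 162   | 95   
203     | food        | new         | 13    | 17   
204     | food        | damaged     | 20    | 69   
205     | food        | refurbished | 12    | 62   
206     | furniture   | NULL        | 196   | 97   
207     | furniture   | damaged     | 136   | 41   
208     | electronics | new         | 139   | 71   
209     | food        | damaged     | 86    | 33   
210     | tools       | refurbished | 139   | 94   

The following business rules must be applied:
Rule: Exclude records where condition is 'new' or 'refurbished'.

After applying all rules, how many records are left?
4

Step 1: Count records to exclude
  - 2 (new) + 4 (refurbished) = 6 records
Step 2: Total records: 10
Step 3: Remaining = 10 - 6 = 4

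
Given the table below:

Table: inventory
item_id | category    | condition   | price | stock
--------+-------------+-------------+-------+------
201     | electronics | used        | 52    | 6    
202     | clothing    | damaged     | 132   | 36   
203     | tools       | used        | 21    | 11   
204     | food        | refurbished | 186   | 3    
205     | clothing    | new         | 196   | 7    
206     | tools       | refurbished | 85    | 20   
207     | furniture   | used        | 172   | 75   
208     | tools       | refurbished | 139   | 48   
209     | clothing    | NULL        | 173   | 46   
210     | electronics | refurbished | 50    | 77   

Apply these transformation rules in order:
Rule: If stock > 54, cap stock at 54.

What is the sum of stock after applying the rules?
285

Step 1: 2 records have stock > 54
Step 2: These records originally summed to 152
Step 3: After capping: 2 × 54 = 108
Step 4: Unaffected records sum: 177
Step 5: Final sum = 108 + 177 = 285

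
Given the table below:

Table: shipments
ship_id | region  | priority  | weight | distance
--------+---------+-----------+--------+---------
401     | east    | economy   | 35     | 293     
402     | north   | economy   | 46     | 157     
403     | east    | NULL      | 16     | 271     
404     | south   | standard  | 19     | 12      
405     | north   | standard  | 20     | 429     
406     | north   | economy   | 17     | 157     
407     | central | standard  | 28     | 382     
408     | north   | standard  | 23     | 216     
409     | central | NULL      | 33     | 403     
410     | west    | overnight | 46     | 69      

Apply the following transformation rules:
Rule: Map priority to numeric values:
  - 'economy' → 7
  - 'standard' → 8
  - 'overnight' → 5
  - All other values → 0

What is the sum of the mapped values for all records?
58

Step 1: Apply mapping to each record
Step 2: Count by status:
  'economy': 3 records × 7 = 21
  'standard': 4 records × 8 = 32
  'overnight': 1 records × 5 = 5
Step 3: Sum all mapped values = 58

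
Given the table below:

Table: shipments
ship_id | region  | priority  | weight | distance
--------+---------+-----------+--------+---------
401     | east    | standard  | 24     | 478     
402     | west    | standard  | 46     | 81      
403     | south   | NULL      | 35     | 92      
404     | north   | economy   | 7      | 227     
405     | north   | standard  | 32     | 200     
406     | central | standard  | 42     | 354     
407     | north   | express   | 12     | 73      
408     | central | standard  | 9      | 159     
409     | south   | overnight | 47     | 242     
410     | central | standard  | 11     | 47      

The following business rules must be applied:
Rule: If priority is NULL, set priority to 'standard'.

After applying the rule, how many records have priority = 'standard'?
7

Step 1: Count records where priority IS NULL
Step 2: Found 1 records with NULL priority
Step 3: These records will have priority set to 'standard'
Step 4: Records already having priority = 'standard': 6
Step 5: Answer: 1 + 6 = 7 records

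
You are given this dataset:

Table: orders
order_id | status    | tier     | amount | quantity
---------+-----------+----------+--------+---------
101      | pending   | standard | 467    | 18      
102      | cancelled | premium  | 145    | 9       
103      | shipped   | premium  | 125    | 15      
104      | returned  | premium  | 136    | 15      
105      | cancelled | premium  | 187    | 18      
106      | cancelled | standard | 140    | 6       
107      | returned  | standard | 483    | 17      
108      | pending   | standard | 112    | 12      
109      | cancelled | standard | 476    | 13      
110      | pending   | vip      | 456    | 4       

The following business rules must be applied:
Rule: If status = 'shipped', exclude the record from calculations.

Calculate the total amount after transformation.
2602

Step 1: Identify records where status = 'shipped'
Step 2: The excluded records sum to 125
Step 3: Original total amount = 2727
Step 4: Remaining total = 2727 - 125 = 2602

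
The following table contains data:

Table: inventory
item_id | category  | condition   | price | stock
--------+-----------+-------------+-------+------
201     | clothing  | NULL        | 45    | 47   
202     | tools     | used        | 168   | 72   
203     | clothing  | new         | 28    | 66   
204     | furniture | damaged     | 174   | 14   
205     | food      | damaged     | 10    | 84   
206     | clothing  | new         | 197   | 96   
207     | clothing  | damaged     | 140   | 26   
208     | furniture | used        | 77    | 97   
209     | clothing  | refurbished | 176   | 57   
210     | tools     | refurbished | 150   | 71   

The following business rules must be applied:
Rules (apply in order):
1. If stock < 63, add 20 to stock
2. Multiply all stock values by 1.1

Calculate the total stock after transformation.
781.0

Step 1: Apply Rule 1 - Add 20 to records with stock < 63
  - 4 records affected: 144 + (4 × 20) = 224
  - Unaffected records: 486
  - Sum after Rule 1: 710
Step 2: Apply Rule 2 - Multiply all by 1.1
  - 710 × 1.1 = 781.0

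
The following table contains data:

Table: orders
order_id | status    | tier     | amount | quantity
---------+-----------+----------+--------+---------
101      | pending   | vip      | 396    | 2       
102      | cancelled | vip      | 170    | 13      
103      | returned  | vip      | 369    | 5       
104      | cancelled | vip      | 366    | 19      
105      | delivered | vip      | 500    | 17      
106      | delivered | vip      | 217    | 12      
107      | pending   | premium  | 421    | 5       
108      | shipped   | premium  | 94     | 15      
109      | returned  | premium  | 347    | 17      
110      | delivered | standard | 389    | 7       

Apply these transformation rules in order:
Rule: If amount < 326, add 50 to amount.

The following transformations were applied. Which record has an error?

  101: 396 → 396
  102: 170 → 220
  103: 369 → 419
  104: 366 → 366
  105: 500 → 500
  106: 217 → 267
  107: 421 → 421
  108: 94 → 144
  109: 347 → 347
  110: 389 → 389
Record 103 has an error. The correct transformed value should be 369, not 419.

Step 1: Check each record against the rule
Step 2: Record 103 has amount = 369
Step 3: Since 369 >= 326, the bonus should not have been applied
Step 4: Correct value = 369, but claimed value = 419
Conclusion: Record 103 has the error.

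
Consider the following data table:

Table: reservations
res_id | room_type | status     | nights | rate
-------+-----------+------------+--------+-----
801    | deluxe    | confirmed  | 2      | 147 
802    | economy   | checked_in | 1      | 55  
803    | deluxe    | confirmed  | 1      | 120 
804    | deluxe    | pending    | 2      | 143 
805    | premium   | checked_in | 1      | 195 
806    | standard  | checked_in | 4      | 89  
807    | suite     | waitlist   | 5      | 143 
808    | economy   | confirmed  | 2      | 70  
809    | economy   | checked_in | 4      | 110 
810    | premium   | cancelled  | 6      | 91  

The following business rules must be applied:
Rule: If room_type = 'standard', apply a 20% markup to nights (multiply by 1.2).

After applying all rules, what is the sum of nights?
28.8

Step 1: Records with room_type = 'standard' have total nights = 4
Step 2: Apply multiplier: 4 × 1.2 = 4.8
Step 3: Other records total: 24
Step 4: Final sum = 4.8 + 24 = 28.8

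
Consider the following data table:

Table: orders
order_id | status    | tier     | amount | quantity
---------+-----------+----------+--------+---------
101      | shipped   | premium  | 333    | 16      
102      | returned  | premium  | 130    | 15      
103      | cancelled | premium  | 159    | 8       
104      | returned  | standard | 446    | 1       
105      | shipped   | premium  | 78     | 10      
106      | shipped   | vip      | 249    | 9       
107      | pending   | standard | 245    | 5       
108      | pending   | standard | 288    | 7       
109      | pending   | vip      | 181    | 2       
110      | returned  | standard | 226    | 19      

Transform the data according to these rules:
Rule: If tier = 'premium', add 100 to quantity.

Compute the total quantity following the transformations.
492

Step 1: Count records where tier = 'premium': 4
Step 2: Total bonus added: 4 × 100 = 400
Step 3: Original sum of quantity: 92
Step 4: Final sum = 92 + 400 = 492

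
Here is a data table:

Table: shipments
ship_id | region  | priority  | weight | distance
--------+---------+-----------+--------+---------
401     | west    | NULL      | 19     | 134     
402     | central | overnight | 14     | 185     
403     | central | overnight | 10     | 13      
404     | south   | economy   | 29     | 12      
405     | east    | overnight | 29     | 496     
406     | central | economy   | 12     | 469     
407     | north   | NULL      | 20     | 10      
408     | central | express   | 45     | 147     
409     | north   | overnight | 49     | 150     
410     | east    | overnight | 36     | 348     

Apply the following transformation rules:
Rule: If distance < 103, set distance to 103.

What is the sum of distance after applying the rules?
2238

Step 1: 3 records have distance < 103
Step 2: These records originally summed to 35
Step 3: After setting to minimum: 3 × 103 = 309
Step 4: Unaffected records sum: 1929
Step 5: Final sum = 309 + 1929 = 2238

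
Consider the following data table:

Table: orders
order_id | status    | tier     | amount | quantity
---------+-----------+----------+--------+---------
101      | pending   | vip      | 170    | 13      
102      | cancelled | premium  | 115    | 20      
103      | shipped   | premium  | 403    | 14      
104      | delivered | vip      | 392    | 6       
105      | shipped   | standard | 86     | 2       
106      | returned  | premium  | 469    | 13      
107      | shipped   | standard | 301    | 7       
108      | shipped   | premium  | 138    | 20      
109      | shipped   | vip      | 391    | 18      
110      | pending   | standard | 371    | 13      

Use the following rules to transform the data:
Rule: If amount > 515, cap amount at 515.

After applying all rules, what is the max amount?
469

Step 1: Original maximum amount = 469
Step 2: Check cap of 515 against maximum
Step 3: No records exceed the cap (max 469 <= cap 515), so no capping applies
Step 4: Maximum after transformation = 469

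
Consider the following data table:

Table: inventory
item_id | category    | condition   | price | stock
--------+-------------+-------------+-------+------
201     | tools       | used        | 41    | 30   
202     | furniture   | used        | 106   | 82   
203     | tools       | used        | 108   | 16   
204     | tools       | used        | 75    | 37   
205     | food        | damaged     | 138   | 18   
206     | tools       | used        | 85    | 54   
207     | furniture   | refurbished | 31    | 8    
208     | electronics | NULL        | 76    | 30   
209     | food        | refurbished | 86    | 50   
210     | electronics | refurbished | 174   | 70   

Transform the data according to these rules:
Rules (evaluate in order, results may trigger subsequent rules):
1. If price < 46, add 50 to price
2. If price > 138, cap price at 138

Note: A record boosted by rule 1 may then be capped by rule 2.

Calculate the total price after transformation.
984

Step 1: Apply rule 1 to records with price < 46
  - 2 records get bonus of 50
  - Of these, 0 records then exceed 138 and get capped
Step 2: Apply rule 2 to records with price > 138
  - 1 records (original) are capped
Step 3: Calculate final sum = 984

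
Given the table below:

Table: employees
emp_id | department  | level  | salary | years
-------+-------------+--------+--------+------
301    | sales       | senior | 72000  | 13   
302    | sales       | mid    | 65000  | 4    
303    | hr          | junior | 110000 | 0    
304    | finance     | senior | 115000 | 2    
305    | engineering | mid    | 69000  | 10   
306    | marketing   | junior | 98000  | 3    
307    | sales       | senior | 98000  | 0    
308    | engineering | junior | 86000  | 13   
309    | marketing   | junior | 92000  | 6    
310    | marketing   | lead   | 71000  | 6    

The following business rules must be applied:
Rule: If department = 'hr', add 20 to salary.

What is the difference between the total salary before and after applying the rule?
20

Step 1: Original sum of salary = 876000
Step 2: 1 records have department = 'hr'
Step 3: Each affected record changes by 20
Step 4: Total change = 1 × 20 = 20
Step 5: New sum = 876000 + 20 = 876020
Step 6: Difference = |876020 - 876000| = 20
        (Sum increased by 20)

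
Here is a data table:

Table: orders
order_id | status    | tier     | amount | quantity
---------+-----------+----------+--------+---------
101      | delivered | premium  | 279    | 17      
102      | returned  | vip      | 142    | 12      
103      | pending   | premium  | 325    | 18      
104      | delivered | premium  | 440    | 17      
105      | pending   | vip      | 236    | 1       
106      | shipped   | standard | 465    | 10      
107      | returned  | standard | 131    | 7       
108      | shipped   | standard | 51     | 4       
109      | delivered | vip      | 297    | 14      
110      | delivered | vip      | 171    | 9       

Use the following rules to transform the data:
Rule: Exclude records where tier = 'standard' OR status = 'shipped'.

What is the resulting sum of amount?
1890

Step 1: Find records where tier = 'standard' OR status = 'shipped'
Step 2: 3 records match, summing to 647
Step 3: Original sum: 2537
Step 4: Remaining sum = 2537 - 647 = 1890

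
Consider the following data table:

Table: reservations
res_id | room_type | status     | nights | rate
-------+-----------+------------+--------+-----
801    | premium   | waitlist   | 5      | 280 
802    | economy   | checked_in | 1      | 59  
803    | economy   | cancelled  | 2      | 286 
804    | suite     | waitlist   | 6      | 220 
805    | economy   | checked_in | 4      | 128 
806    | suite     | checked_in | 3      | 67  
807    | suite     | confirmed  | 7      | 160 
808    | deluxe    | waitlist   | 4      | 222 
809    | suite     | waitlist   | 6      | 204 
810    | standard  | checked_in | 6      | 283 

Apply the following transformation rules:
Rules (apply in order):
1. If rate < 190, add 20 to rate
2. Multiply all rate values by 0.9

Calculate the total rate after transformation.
1790.1

Step 1: Apply Rule 1 - Add 20 to records with rate < 190
  - 4 records affected: 414 + (4 × 20) = 494
  - Unaffected records: 1495
  - Sum after Rule 1: 1989
Step 2: Apply Rule 2 - Multiply all by 0.9
  - 1989 × 0.9 = 1790.1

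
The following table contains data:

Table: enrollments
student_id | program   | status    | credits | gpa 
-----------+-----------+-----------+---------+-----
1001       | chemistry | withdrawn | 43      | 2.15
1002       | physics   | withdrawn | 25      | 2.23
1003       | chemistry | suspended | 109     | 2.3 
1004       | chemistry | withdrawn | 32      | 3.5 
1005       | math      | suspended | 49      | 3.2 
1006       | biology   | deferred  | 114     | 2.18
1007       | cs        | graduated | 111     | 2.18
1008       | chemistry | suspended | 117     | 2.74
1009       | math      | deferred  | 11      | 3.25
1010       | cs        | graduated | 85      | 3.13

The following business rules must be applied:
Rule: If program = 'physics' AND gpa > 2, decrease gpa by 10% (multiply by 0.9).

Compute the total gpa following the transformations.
26.64

Step 1: Find records where program = 'physics' AND gpa > 2
Step 2: 1 records match, summing to 2.23
Step 3: After multiplier: 2.23 × 0.9 = 2.01
Step 4: Unaffected records sum: 24.63
Step 5: Final sum = 2.01 + 24.63 = 26.64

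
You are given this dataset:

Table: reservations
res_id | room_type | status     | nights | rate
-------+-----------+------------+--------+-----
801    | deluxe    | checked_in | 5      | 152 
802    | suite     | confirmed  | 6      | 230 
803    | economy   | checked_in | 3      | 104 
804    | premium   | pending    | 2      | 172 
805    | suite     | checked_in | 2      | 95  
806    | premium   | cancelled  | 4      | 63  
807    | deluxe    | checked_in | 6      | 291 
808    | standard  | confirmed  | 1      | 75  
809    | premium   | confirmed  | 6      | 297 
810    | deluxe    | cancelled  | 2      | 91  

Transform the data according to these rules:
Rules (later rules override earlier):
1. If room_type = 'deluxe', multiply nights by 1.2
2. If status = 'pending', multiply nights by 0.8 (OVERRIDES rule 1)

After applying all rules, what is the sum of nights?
39.2

Step 1: Rule 2 takes priority for records with status = 'pending'
  - 1 records: 2 × 0.8 = 1.6
Step 2: Rule 1 applies to remaining records with room_type = 'deluxe'
  - 3 records: 13 × 1.2 = 15.6
Step 3: Other records unchanged: 22
Step 4: Final sum = 1.6 + 15.6 + 22 = 39.2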